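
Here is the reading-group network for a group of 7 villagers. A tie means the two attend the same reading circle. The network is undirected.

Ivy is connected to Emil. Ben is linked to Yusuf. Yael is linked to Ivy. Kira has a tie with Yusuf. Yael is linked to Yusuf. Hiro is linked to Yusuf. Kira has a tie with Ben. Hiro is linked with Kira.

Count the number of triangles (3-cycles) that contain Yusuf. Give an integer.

Yusuf's neighbors: Ben, Hiro, Kira, and Yael.
Neighbor pairs that are themselves tied: Yusuf–Ben–Kira; Yusuf–Hiro–Kira. Each forms one triangle with Yusuf, for 2 in total.

2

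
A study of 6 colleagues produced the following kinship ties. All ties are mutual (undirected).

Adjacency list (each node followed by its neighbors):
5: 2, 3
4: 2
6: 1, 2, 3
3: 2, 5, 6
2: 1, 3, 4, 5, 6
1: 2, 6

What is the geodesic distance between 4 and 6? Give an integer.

One shortest route is 4 – 2 – 6, which uses 2 edges, and 4 and 6 are not directly tied, so nothing shorter exists. So d(4,6) = 2.

2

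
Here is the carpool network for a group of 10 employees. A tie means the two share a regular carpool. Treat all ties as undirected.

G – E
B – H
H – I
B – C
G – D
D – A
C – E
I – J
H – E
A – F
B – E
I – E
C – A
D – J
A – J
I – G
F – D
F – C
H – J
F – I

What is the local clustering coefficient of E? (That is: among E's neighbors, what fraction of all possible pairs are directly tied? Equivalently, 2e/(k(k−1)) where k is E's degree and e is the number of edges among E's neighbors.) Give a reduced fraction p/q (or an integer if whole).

2/5

E's neighbors: B, C, G, H, and I (k = 5).
Possible neighbor pairs: C(5,2) = 10. Edges among them: B–C, B–H, G–I, H–I → e = 4.
Clustering(E) = 4/10 = 2/5.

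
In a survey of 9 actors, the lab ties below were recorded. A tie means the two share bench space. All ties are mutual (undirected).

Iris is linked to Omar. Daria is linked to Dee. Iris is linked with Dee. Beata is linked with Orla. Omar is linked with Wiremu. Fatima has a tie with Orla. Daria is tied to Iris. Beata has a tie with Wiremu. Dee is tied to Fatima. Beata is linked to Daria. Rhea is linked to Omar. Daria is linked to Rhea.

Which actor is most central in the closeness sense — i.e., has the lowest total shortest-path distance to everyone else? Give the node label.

Farness (sum of distances to all others) for each node — Beata:13, Daria:12, Dee:14, Fatima:17, Iris:14, Omar:15, Orla:17, Rhea:16, Wiremu:16.
The smallest farness is 12, for Daria, so Daria has the highest closeness.

Daria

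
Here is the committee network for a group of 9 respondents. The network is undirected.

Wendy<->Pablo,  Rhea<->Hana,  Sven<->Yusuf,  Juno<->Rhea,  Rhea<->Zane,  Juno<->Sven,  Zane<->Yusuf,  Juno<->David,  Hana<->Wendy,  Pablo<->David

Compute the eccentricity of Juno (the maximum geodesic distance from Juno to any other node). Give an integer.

Distances from Juno: David:1, Hana:2, Pablo:2, Rhea:1, Sven:1, Wendy:3, Yusuf:2, Zane:2.
The largest is 3 (to Wendy), so the eccentricity of Juno is 3.

3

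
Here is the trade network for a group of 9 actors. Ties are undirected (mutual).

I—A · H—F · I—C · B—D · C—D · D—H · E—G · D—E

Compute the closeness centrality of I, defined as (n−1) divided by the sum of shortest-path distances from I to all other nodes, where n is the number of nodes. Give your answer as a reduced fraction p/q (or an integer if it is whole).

8/21

Distances from I: A:1, B:3, C:1, D:2, E:3, F:4, G:4, H:3. Sum = 21.
n = 9, so closeness = 8/21.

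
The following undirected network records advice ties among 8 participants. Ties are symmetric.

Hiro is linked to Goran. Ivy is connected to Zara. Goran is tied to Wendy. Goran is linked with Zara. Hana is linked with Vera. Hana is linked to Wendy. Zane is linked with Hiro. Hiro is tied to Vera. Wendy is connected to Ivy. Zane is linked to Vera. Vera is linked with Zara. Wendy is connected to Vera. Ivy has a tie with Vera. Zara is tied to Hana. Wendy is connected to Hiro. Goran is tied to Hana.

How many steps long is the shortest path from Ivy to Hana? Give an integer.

One shortest route is Ivy – Zara – Hana, which uses 2 edges, and Ivy and Hana are not directly tied, so nothing shorter exists. So d(Ivy,Hana) = 2.

2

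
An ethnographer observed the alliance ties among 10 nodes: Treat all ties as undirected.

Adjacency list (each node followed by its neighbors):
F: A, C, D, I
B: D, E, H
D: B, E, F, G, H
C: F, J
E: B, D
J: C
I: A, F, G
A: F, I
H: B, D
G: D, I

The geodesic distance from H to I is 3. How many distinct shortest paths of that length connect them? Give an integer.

The shortest distance is 3. The length-3 paths are: H–D–F–I; H–D–G–I.
That gives 2 distinct shortest paths.

2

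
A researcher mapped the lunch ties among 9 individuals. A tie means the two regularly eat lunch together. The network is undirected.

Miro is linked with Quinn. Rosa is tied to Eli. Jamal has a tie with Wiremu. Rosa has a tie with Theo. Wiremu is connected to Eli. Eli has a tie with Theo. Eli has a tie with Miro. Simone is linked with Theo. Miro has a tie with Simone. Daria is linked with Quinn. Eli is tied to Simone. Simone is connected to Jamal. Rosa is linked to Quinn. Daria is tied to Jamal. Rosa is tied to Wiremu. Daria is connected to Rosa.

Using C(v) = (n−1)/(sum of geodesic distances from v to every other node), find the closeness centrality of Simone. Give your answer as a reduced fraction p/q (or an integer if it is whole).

Distances from Simone: Daria:2, Eli:1, Jamal:1, Miro:1, Quinn:2, Rosa:2, Theo:1, Wiremu:2. Sum = 12.
n = 9, so closeness = 8/12 = 2/3.

2/3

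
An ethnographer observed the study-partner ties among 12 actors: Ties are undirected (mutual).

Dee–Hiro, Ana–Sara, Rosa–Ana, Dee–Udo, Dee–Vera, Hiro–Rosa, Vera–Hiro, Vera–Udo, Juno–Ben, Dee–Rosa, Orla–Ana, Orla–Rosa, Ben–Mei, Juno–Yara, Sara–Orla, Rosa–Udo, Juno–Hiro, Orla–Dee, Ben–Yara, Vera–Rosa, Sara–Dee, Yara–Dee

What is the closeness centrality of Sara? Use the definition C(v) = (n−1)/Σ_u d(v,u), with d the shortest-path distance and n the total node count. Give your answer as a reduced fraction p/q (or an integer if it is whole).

11/23

Distances from Sara: Ana:1, Ben:3, Dee:1, Hiro:2, Juno:3, Mei:4, Orla:1, Rosa:2, Udo:2, Vera:2, Yara:2. Sum = 23.
n = 12, so closeness = 11/23.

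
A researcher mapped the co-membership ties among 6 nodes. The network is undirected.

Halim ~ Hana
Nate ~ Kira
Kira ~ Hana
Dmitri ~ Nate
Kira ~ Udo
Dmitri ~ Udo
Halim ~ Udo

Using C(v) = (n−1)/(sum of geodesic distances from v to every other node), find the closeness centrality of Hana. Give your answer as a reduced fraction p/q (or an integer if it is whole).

Distances from Hana: Dmitri:3, Halim:1, Kira:1, Nate:2, Udo:2. Sum = 9.
n = 6, so closeness = 5/9.

5/9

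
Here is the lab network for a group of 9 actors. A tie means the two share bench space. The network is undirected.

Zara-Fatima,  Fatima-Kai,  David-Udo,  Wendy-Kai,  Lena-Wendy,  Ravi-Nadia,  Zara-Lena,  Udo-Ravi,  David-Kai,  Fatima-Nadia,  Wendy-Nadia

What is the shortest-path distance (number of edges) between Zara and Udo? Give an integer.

4

One shortest route is Zara – Fatima – Kai – David – Udo, which uses 4 edges, and at distance 3 from Zara we only reach {David, Ravi}, which does not include Udo. So d(Zara,Udo) = 4.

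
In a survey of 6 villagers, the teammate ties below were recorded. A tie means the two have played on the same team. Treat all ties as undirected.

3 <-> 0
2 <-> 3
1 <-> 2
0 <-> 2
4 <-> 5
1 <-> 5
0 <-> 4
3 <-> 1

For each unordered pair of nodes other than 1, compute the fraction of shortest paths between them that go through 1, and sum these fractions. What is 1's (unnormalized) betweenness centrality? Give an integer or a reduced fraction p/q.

2

Pairs whose geodesics pass through 1 — 3–5: 1; 2–5: 1.
All other pairs contribute 0.
Summing the contributions gives betweenness(1) = 2.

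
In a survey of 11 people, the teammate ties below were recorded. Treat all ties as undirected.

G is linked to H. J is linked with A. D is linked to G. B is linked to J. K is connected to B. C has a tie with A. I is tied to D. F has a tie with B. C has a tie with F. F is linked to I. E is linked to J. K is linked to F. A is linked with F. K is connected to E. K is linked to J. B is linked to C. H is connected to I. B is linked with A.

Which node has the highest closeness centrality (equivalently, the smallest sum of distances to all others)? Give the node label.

F

Farness (sum of distances to all others) for each node — A:20, B:19, C:22, D:26, E:27, F:16, G:33, H:26, I:19, J:24, K:20.
The smallest farness is 16, for F, so F has the highest closeness.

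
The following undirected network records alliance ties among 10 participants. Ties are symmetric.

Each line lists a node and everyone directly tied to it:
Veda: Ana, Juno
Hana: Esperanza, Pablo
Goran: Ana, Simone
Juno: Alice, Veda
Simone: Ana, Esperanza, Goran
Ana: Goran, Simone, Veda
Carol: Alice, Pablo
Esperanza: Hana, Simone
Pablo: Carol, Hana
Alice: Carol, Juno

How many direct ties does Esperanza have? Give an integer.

2

Esperanza is directly tied to Hana and Simone. That is 2 neighbors, so the degree of Esperanza is 2.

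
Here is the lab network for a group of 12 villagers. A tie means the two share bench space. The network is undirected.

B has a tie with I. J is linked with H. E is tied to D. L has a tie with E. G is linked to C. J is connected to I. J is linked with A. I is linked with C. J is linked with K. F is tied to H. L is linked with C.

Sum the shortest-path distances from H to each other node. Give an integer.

33

Distances from H: A:2, B:3, C:3, D:6, E:5, F:1, G:4, I:2, J:1, K:2, L:4.
Sum = 2 + 3 + 3 + 6 + 5 + 1 + 4 + 2 + 1 + 2 + 4 = 33.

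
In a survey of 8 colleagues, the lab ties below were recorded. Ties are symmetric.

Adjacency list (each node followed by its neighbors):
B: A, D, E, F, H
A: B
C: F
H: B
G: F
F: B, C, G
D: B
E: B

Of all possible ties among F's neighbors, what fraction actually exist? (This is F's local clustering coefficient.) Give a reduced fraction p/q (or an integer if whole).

F's neighbors: B, C, and G (k = 3).
Possible neighbor pairs: C(3,2) = 3. Edges among them: none → e = 0.
Clustering(F) = 0/3 = 0.

0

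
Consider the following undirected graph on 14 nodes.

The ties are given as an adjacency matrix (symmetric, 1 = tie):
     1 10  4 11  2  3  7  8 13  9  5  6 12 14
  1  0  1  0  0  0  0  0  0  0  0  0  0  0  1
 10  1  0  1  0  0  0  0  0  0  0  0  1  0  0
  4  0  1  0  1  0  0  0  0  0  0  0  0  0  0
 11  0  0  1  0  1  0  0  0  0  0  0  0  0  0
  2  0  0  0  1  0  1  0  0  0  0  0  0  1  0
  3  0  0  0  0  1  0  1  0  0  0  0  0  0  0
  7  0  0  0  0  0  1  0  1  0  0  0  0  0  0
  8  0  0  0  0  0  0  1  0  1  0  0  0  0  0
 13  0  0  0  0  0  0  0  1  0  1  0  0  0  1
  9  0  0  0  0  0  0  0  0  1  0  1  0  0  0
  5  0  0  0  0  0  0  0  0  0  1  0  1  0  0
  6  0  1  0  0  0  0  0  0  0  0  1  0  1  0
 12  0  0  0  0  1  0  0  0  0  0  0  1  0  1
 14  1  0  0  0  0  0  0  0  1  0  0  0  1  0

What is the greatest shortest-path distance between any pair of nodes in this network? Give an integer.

Eccentricity of each node (its greatest distance to any other): 1:4, 2:4, 3:4, 4:5, 5:4, 6:4, 7:5, 8:5, 9:5, 10:5, 11:5, 12:3, 13:4, 14:3.
The maximum eccentricity is 5, realized for instance by the pair 10–7 via 10 – 4 – 11 – 2 – 3 – 7. So the diameter is 5.

5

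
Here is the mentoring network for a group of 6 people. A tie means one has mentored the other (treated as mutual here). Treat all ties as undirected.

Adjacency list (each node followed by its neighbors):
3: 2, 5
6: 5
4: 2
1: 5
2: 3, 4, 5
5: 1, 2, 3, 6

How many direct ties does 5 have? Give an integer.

4

5 is directly tied to 1, 2, 3, and 6. That is 4 neighbors, so the degree of 5 is 4.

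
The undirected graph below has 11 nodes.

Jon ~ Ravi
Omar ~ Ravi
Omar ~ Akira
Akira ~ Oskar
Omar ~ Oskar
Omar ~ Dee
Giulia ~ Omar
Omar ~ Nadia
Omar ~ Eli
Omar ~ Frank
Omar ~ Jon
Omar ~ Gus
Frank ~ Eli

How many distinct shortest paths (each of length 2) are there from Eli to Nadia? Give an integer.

The shortest distance is 2, and the only length-2 path is Eli–Omar–Nadia. So there is exactly 1 shortest path.

1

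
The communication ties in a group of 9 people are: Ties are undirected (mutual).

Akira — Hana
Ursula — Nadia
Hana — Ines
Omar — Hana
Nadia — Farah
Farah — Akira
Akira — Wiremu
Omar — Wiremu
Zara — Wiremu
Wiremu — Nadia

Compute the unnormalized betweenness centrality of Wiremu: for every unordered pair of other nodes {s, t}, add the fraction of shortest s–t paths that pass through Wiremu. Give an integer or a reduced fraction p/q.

83/6

Pairs whose geodesics pass through Wiremu — Ursula–Akira: 1/2; Ursula–Zara: 1; Ursula–Hana: 2/3; Ursula–Omar: 1; Ursula–Ines: 2/3; Akira–Zara: 1; Akira–Nadia: 1/2; Akira–Omar: 1/2; Zara–Nadia: 1; Zara–Farah: 2/2; Zara–Hana: 2/2; Zara–Omar: 1; Zara–Ines: 2/2; Nadia–Hana: 2/3 … (+3 more pairs).
All other pairs contribute 0.
Summing the contributions gives betweenness(Wiremu) = 83/6.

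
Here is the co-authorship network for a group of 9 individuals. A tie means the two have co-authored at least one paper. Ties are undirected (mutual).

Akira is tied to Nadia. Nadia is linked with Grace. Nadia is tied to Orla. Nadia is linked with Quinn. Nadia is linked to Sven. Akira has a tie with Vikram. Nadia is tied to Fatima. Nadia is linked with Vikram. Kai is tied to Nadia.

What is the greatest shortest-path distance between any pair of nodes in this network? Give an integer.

Eccentricity of each node (its greatest distance to any other): Akira:2, Fatima:2, Grace:2, Kai:2, Nadia:1, Orla:2, Quinn:2, Sven:2, Vikram:2.
The maximum eccentricity is 2, realized for instance by the pair Kai–Akira via Kai – Nadia – Akira. So the diameter is 2.

2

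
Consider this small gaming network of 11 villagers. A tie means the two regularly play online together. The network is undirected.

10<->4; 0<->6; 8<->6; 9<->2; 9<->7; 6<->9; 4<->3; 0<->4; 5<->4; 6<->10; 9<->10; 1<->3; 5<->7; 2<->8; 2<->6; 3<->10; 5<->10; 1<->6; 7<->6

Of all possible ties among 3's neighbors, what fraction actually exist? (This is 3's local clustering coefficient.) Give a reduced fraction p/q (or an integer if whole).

3's neighbors: 1, 4, and 10 (k = 3).
Possible neighbor pairs: C(3,2) = 3. Edges among them: 4–10 → e = 1.
Clustering(3) = 1/3.

1/3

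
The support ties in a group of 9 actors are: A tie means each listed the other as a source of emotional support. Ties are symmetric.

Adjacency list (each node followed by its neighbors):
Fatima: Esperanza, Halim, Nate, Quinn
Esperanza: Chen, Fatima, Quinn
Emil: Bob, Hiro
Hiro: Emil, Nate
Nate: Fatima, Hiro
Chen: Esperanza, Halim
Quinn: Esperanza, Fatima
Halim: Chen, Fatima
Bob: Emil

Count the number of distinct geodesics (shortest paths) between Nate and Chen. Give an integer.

2

The shortest distance is 3. The length-3 paths are: Nate–Fatima–Esperanza–Chen; Nate–Fatima–Halim–Chen.
That gives 2 distinct shortest paths.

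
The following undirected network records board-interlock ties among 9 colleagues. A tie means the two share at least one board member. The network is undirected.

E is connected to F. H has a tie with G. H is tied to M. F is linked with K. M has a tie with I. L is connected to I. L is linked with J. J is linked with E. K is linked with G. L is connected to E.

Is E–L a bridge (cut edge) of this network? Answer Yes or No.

No

Even without that edge, E still reaches L via E – J – L, so the network stays connected. Not a bridge.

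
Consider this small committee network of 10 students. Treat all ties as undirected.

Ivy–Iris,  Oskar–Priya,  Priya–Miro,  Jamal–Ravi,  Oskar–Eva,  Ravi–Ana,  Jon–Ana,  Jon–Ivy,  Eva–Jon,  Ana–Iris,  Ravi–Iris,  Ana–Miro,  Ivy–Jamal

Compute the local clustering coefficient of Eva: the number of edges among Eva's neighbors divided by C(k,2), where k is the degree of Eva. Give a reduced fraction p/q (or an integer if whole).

0

Eva's neighbors: Jon and Oskar (k = 2).
Possible neighbor pairs: C(2,2) = 1. Edges among them: none → e = 0.
Clustering(Eva) = 0/1.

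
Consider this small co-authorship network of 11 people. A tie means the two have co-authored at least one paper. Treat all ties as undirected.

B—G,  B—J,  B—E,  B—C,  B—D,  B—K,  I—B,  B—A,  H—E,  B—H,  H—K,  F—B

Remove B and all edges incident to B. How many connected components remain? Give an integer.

8

Without B, the remaining ties split the others into: {J}; {E, H, K}; {A}; {C}; {I}; {G}; {D}; {F}.
That's 8 separate components.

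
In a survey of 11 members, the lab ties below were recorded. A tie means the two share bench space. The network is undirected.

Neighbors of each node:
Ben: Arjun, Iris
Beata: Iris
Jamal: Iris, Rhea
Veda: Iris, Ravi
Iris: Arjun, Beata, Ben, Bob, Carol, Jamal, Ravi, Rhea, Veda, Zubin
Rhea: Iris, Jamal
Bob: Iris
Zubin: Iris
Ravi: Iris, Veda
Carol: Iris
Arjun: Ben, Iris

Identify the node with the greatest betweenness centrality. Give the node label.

Iris

Unnormalized betweenness of each node: Arjun:0, Beata:0, Ben:0, Bob:0, Carol:0, Iris:42, Jamal:0, Ravi:0, Rhea:0, Veda:0, Zubin:0.
Iris has the largest value, 42, making it the main broker — the node through which the most shortest paths run.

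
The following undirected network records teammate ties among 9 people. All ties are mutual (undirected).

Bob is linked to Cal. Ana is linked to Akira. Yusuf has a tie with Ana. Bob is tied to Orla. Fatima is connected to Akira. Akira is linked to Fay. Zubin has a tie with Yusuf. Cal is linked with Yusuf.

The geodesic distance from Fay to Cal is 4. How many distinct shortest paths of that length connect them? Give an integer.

The shortest distance is 4, and the only length-4 path is Fay–Akira–Ana–Yusuf–Cal. So there is exactly 1 shortest path.

1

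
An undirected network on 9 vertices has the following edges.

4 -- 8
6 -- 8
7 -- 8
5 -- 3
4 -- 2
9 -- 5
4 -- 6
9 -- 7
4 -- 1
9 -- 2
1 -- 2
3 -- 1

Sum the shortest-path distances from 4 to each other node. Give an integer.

Distances from 4: 1:1, 2:1, 3:2, 5:3, 6:1, 7:2, 8:1, 9:2.
Sum = 1 + 1 + 2 + 3 + 1 + 2 + 1 + 2 = 13.

13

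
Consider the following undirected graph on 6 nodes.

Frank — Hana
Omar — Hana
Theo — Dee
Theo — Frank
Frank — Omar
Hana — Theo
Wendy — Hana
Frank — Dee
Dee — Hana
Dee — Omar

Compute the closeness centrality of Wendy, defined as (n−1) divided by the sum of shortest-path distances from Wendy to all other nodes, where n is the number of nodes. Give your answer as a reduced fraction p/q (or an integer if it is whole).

5/9

Distances from Wendy: Dee:2, Frank:2, Hana:1, Omar:2, Theo:2. Sum = 9.
n = 6, so closeness = 5/9.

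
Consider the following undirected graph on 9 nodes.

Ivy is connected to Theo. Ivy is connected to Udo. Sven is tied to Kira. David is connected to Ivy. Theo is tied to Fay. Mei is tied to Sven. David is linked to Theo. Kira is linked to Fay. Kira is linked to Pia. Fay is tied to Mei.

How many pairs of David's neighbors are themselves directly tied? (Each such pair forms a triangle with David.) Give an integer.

David's neighbors: Ivy and Theo.
Neighbor pairs that are themselves tied: David–Ivy–Theo. Each forms one triangle with David, for 1 in total.

1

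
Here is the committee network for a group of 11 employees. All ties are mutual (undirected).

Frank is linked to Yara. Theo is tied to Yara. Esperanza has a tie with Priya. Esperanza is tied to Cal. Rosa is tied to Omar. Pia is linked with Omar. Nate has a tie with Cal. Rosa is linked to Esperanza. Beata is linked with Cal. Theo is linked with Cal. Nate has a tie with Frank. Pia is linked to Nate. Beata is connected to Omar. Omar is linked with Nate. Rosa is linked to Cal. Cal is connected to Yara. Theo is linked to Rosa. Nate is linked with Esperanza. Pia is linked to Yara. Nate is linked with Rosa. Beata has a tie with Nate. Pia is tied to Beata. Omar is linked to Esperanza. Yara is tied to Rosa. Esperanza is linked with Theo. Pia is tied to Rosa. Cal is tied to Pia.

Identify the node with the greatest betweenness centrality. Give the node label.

Esperanza

Unnormalized betweenness of each node: Beata:1/5, Cal:9/2, Esperanza:301/30, Frank:1/4, Nate:427/60, Omar:17/12, Pia:17/10, Priya:0, Rosa:197/60, Theo:2/3, Yara:17/6.
Esperanza has the largest value, 301/30, making it the main broker — the node through which the most shortest paths run.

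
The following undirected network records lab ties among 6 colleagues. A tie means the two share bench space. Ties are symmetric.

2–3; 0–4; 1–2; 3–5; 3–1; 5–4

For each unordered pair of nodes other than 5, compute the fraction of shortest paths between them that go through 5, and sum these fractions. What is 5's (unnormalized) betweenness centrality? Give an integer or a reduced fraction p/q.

6

Pairs whose geodesics pass through 5 — 4–1: 1; 4–3: 1; 4–2: 1; 0–1: 1; 0–3: 1; 0–2: 1.
All other pairs contribute 0.
Summing the contributions gives betweenness(5) = 6.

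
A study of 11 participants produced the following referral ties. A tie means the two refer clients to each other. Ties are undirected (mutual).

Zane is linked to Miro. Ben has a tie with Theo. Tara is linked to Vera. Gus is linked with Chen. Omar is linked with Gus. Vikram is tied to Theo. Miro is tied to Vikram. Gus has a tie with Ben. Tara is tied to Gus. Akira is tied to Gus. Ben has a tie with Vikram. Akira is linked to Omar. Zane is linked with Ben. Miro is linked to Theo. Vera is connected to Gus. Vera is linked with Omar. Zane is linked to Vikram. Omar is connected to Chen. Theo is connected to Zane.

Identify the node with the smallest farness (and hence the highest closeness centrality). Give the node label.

Farness (sum of distances to all others) for each node — Akira:23, Ben:16, Chen:23, Gus:15, Miro:28, Omar:21, Tara:23, Theo:21, Vera:22, Vikram:21, Zane:21.
The smallest farness is 15, for Gus, so Gus has the highest closeness.

Gus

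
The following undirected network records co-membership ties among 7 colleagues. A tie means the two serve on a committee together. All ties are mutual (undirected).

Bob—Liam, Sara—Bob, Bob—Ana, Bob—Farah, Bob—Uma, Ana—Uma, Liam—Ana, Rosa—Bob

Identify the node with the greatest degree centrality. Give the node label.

Bob

Degrees — Ana:3, Bob:6, Farah:1, Liam:2, Rosa:1, Sara:1, Uma:2.
The maximum is 6, attained only by Bob.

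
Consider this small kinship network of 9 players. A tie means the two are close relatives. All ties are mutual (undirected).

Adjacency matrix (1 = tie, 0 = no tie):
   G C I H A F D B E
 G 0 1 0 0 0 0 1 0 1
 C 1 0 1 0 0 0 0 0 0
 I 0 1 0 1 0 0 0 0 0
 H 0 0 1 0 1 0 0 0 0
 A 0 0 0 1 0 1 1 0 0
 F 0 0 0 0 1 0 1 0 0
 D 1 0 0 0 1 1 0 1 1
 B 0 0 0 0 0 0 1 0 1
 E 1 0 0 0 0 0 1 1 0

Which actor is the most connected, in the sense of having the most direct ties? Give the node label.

Degrees — A:3, B:2, C:2, D:5, E:3, F:2, G:3, H:2, I:2.
The maximum is 5, attained only by D.

D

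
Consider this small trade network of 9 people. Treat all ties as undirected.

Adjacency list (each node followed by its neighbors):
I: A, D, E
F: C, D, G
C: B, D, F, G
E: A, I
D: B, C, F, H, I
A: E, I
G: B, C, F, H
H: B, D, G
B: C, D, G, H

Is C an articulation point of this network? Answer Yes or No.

Even without C, every remaining node can still reach every other (the residual graph is connected), so C is not a cut vertex.

No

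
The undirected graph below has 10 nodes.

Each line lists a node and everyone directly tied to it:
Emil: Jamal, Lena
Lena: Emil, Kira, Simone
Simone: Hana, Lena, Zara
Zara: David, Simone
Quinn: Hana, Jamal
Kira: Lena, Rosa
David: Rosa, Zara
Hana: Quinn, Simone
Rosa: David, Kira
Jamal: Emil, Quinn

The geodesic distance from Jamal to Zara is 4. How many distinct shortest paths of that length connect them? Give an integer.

2

The shortest distance is 4. The length-4 paths are: Jamal–Emil–Lena–Simone–Zara; Jamal–Quinn–Hana–Simone–Zara.
That gives 2 distinct shortest paths.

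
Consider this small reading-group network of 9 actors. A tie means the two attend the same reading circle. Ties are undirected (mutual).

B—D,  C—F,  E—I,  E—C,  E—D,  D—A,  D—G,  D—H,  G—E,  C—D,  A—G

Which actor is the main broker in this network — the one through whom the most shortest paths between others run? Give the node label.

D

Unnormalized betweenness of each node: A:0, B:0, C:7, D:17, E:8, F:0, G:1, H:0, I:0.
D has the largest value, 17, making it the main broker — the node through which the most shortest paths run.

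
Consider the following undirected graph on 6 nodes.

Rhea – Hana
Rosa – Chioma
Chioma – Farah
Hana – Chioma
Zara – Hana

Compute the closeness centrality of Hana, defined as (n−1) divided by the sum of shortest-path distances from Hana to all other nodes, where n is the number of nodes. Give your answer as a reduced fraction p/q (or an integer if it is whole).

Distances from Hana: Chioma:1, Farah:2, Rhea:1, Rosa:2, Zara:1. Sum = 7.
n = 6, so closeness = 5/7.

5/7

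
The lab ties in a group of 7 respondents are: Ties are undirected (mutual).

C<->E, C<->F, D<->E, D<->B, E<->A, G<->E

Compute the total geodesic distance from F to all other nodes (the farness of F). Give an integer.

16

Distances from F: A:3, B:4, C:1, D:3, E:2, G:3.
Sum = 3 + 4 + 1 + 3 + 2 + 3 = 16.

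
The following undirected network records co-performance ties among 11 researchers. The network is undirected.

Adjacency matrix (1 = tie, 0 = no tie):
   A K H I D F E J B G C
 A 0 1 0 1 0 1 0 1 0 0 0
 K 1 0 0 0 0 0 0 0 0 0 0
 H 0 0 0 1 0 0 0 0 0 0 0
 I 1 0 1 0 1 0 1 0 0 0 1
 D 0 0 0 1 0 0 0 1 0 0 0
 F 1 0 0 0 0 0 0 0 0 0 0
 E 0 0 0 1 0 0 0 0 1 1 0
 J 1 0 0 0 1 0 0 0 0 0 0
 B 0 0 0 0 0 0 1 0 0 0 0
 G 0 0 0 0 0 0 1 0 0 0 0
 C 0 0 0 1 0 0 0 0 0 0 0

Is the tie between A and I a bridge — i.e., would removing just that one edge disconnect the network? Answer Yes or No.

Even without that edge, A still reaches I via A – J – D – I, so the network stays connected. Not a bridge.

No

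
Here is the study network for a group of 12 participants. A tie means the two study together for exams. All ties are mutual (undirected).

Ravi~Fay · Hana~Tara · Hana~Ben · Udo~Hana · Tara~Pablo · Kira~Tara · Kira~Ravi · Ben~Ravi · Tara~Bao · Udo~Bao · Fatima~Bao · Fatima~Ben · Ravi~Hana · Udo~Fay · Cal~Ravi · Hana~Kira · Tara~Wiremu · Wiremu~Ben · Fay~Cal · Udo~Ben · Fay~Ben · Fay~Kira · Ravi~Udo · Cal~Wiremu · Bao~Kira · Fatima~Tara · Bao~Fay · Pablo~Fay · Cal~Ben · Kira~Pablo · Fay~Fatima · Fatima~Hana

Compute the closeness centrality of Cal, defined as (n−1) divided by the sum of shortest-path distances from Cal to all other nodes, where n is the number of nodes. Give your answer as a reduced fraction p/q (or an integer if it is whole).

11/18

Distances from Cal: Bao:2, Ben:1, Fatima:2, Fay:1, Hana:2, Kira:2, Pablo:2, Ravi:1, Tara:2, Udo:2, Wiremu:1. Sum = 18.
n = 12, so closeness = 11/18.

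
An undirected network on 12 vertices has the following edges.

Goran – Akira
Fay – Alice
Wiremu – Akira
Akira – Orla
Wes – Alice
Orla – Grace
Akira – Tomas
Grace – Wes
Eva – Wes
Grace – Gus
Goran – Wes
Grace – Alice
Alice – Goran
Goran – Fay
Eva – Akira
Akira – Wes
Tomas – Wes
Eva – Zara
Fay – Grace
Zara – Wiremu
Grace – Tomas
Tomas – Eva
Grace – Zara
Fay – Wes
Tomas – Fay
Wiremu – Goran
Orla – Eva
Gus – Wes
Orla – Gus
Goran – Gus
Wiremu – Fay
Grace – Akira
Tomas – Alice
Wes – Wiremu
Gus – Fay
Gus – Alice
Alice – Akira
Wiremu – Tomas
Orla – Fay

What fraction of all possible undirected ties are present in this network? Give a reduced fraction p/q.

There are 39 edges and 12 nodes, so the maximum possible is C(12,2) = 66.
Density = 39/66 = 13/22.

13/22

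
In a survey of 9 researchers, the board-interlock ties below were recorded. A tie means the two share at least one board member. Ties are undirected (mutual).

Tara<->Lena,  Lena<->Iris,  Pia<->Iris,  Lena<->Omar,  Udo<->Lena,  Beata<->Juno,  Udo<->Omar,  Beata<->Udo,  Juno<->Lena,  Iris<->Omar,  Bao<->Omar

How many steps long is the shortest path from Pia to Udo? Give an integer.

3

One shortest route is Pia – Iris – Lena – Udo, which uses 3 edges, and at distance 2 from Pia we only reach {Lena, Omar}, which does not include Udo. So d(Pia,Udo) = 3.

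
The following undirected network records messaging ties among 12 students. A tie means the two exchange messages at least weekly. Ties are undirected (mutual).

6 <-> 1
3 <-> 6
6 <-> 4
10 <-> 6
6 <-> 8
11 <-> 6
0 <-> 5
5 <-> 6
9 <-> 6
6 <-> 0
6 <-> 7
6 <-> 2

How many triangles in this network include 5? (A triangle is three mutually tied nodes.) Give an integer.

1

5's neighbors: 0 and 6.
Neighbor pairs that are themselves tied: 5–0–6. Each forms one triangle with 5, for 1 in total.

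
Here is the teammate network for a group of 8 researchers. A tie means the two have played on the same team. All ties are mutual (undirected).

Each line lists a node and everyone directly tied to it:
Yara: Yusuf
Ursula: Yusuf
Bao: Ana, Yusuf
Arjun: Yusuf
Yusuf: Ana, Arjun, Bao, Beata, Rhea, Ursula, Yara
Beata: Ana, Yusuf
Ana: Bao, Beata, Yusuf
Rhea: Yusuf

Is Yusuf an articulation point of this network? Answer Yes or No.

Yes

Removing Yusuf leaves {Ana, Bao, and Beata} with no path to {Ursula}, so the network splits into 5 components. Yusuf is a cut vertex.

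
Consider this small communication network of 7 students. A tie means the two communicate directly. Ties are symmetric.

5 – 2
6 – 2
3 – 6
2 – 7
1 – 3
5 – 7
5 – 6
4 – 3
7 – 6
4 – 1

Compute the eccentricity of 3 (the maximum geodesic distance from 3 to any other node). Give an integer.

2

Distances from 3: 1:1, 2:2, 4:1, 5:2, 6:1, 7:2.
The largest is 2 (to 2, 7, and 5), so the eccentricity of 3 is 2.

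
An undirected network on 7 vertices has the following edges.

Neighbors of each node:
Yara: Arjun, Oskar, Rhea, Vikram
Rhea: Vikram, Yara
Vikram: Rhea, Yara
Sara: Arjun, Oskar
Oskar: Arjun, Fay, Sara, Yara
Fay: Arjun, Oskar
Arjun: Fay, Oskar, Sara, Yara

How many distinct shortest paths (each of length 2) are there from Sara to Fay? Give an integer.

2

The shortest distance is 2. The length-2 paths are: Sara–Arjun–Fay; Sara–Oskar–Fay.
That gives 2 distinct shortest paths.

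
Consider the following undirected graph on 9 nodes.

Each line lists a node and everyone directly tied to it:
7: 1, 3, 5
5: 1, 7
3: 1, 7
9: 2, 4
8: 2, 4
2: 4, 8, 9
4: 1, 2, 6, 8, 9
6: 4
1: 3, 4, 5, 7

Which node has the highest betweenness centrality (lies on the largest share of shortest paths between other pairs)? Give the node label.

4

Unnormalized betweenness of each node: 1:31/2, 2:1/2, 3:0, 4:39/2, 5:0, 6:0, 7:1/2, 8:0, 9:0.
4 has the largest value, 39/2, making it the main broker — the node through which the most shortest paths run.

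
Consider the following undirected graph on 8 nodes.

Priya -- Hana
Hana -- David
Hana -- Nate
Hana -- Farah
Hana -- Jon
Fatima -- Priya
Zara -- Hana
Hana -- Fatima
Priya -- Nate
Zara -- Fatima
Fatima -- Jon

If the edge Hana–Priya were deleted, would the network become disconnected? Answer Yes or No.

Even without that edge, Hana still reaches Priya via Hana – Nate – Priya, so the network stays connected. Not a bridge.

No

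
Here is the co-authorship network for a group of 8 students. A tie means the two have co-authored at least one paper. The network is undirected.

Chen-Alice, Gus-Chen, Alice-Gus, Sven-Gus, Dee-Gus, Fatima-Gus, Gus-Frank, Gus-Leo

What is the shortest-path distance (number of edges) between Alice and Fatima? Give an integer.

One shortest route is Alice – Gus – Fatima, which uses 2 edges, and Alice and Fatima are not directly tied, so nothing shorter exists. So d(Alice,Fatima) = 2.

2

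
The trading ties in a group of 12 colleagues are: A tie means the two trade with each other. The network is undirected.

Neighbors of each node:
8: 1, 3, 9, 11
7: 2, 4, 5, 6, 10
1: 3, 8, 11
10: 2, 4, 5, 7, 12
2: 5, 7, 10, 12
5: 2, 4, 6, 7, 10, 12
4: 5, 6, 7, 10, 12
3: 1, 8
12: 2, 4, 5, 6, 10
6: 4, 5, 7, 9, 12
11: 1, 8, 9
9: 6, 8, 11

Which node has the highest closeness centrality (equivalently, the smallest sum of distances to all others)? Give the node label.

Farness (sum of distances to all others) for each node — 1:34, 2:29, 3:35, 4:23, 5:22, 6:19, 7:23, 8:26, 9:21, 10:28, 11:27, 12:23.
The smallest farness is 19, for 6, so 6 has the highest closeness.

6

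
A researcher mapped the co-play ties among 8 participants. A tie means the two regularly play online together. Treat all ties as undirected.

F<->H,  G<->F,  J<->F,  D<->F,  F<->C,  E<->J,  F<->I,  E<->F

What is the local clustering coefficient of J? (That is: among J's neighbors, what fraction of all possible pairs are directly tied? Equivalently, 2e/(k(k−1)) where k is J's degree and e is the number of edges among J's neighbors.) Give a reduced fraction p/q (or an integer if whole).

1

J's neighbors: E and F (k = 2).
Possible neighbor pairs: C(2,2) = 1. Edges among them: E–F → e = 1.
Clustering(J) = 1/1.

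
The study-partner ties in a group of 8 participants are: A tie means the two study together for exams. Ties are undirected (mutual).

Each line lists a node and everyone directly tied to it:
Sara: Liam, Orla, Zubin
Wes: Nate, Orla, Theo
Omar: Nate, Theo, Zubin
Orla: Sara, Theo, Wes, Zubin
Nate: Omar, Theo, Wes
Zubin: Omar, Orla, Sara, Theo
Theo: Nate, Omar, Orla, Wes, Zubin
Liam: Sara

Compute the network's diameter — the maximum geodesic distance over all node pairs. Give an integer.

4

Eccentricity of each node (its greatest distance to any other): Liam:4, Nate:4, Omar:3, Orla:2, Sara:3, Theo:3, Wes:3, Zubin:2.
The maximum eccentricity is 4, realized for instance by the pair Liam–Nate via Liam – Sara – Zubin – Theo – Nate. So the diameter is 4.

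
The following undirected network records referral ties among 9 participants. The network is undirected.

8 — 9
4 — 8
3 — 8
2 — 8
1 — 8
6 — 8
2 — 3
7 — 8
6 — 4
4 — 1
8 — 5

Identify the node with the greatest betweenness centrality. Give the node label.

Unnormalized betweenness of each node: 1:0, 2:0, 3:0, 4:1/2, 5:0, 6:0, 7:0, 8:49/2, 9:0.
8 has the largest value, 49/2, making it the main broker — the node through which the most shortest paths run.

8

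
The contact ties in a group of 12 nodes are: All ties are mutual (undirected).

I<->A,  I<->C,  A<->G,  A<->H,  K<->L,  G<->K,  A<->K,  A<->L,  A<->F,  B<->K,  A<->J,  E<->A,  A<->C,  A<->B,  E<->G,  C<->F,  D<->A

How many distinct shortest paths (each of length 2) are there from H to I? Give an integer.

The shortest distance is 2, and the only length-2 path is H–A–I. So there is exactly 1 shortest path.

1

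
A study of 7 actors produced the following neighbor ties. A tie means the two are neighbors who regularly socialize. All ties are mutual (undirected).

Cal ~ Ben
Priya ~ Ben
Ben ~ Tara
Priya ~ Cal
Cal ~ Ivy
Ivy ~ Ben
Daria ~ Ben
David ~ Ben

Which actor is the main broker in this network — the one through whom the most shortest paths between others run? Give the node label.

Ben

Unnormalized betweenness of each node: Ben:25/2, Cal:1/2, Daria:0, David:0, Ivy:0, Priya:0, Tara:0.
Ben has the largest value, 25/2, making it the main broker — the node through which the most shortest paths run.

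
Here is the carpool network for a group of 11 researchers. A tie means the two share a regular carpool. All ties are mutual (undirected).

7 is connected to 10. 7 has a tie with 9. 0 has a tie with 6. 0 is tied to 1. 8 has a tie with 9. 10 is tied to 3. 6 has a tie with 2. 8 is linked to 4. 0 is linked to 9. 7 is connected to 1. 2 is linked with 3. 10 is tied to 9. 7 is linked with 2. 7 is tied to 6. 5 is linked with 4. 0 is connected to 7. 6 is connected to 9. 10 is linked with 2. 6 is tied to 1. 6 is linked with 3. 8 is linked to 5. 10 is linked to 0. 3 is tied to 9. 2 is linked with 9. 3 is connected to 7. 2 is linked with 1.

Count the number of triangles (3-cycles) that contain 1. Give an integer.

1's neighbors: 0, 2, 6, and 7.
Neighbor pairs that are themselves tied: 1–0–6; 1–0–7; 1–2–6; 1–2–7; 1–6–7. Each forms one triangle with 1, for 5 in total.

5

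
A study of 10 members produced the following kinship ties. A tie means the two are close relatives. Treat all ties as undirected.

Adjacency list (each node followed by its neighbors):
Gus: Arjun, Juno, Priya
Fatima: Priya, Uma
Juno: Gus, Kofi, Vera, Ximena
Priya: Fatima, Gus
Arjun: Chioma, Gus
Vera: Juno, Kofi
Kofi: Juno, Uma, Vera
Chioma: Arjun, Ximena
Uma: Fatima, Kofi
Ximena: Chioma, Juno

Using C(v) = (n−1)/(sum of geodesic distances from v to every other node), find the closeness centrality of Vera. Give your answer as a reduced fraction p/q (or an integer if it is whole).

Distances from Vera: Arjun:3, Chioma:3, Fatima:3, Gus:2, Juno:1, Kofi:1, Priya:3, Uma:2, Ximena:2. Sum = 20.
n = 10, so closeness = 9/20.

9/20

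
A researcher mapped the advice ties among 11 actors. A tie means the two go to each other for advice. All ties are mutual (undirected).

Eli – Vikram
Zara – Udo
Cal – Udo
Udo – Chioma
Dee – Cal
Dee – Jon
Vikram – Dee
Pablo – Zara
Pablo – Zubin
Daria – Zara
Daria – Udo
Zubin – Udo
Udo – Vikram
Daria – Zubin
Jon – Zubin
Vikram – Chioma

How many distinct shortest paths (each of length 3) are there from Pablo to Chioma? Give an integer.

2

The shortest distance is 3. The length-3 paths are: Pablo–Zara–Udo–Chioma; Pablo–Zubin–Udo–Chioma.
That gives 2 distinct shortest paths.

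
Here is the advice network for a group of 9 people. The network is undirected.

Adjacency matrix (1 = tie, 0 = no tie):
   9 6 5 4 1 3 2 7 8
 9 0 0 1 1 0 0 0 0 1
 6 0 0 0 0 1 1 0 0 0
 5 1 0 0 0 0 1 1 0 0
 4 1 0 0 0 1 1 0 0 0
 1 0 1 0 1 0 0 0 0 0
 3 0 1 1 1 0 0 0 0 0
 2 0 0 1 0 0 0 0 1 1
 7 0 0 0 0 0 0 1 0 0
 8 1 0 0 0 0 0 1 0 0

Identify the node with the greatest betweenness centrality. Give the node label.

5

Unnormalized betweenness of each node: 1:13/12, 2:97/12, 3:31/4, 4:20/3, 5:59/6, 6:4/3, 7:0, 8:13/6, 9:85/12.
5 has the largest value, 59/6, making it the main broker — the node through which the most shortest paths run.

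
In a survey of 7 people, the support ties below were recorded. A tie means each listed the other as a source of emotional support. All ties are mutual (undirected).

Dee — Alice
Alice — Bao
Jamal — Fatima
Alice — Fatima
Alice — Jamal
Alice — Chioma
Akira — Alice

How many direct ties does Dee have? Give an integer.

1

Dee is directly tied to Alice. That is 1 neighbor, so the degree of Dee is 1.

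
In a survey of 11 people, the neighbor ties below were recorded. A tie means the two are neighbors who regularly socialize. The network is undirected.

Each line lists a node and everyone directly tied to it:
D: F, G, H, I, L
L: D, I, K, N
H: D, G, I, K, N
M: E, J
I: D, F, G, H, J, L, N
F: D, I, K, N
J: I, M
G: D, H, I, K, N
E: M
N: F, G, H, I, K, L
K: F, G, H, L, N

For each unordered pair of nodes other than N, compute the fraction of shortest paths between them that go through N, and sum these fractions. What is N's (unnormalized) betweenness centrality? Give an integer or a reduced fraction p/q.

Pairs whose geodesics pass through N — J–K: 1/5; E–K: 1/5; M–K: 1/5; G–L: 1/4; G–F: 1/4; K–I: 1/5; H–L: 1/4; H–F: 1/4; L–F: 1/4.
All other pairs contribute 0.
Summing the contributions gives betweenness(N) = 41/20.

41/20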